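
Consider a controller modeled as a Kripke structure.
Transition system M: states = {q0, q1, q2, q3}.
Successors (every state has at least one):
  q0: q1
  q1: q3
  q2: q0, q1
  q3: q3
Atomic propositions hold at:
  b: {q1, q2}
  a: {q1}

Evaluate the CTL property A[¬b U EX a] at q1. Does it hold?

Sat(¬b) = {q0, q3}
Sat(EX a) = {s : some successor in {q1}} = {q0, q2}
A[¬b U EX a]: least fixpoint, start Z0 = Sat(EX a) = {q0, q2}, add states in Sat(¬b) with every successor in Z. Already a fixed point.
Sat(A[¬b U EX a]) = {q0, q2}
q1 ∉ Sat(A[¬b U EX a]) = {q0, q2}, so the formula does not hold at q1.

No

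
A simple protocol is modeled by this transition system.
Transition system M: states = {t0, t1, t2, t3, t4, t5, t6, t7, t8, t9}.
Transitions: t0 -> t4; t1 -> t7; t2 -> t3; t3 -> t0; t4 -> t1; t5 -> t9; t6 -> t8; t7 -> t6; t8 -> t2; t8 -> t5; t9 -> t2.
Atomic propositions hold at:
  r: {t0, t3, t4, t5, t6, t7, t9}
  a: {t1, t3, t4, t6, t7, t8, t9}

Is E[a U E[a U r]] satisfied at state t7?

Yes

E[a U r]: least fixpoint, start Z0 = Sat(r) = {t0, t3, t4, t5, t6, t7, t9}, add states in Sat(a) with some successor in Z. Z1 = {t0, t1, t3, t4, t5, t6, t7, t8, t9}; fixed.
Sat(E[a U r]) = {t0, t1, t3, t4, t5, t6, t7, t8, t9}
E[a U E[a U r]]: least fixpoint, start Z0 = Sat(E[a U r]) = {t0, t1, t3, t4, t5, t6, t7, t8, t9}, add states in Sat(a) with some successor in Z. Already a fixed point.
Sat(E[a U E[a U r]]) = {t0, t1, t3, t4, t5, t6, t7, t8, t9}
t7 ∈ Sat(E[a U E[a U r]]) = {t0, t1, t3, t4, t5, t6, t7, t8, t9}, so the formula holds at t7.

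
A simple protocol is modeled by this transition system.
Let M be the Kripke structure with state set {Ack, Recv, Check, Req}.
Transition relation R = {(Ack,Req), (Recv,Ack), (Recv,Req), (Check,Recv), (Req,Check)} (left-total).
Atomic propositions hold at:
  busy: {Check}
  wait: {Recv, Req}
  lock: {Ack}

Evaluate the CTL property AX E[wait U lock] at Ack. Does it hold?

E[wait U lock]: least fixpoint, start Z0 = Sat(lock) = {Ack}, add states in Sat(wait) with some successor in Z. Z1 = {Ack, Recv}; fixed.
Sat(E[wait U lock]) = {Ack, Recv}
Sat(AX E[wait U lock]) = {s : every successor in {Ack, Recv}} = {Check}
Ack ∉ Sat(AX E[wait U lock]) = {Check}, so the formula does not hold at Ack.

No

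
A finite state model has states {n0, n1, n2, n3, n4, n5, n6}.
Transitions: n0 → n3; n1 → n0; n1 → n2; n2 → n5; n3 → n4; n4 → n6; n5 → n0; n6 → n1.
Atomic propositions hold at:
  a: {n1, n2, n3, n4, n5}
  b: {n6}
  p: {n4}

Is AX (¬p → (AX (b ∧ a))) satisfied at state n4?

Sat(¬p) = {n0, n1, n2, n3, n5, n6}
Sat(b ∧ a) = ∅
Sat(AX (b ∧ a)) = {s : every successor in ∅} = ∅
Sat(¬p → (AX (b ∧ a))) = {n4}
Sat(AX (¬p → (AX (b ∧ a)))) = {s : every successor in {n4}} = {n3}
n4 ∉ Sat(AX (¬p → (AX (b ∧ a)))) = {n3}, so the formula does not hold at n4.

No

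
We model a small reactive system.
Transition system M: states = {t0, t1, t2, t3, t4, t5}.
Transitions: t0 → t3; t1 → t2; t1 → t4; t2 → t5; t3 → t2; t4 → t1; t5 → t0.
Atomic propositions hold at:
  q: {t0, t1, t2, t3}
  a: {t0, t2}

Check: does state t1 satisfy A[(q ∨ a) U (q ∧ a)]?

Sat(q ∨ a) = {t0, t1, t2, t3}
Sat(q ∧ a) = {t0, t2}
A[(q ∨ a) U (q ∧ a)]: least fixpoint, start Z0 = Sat((q ∧ a)) = {t0, t2}, add states in Sat(q ∨ a) with every successor in Z. Z1 = {t0, t2, t3}; fixed.
Sat(A[(q ∨ a) U (q ∧ a)]) = {t0, t2, t3}
t1 ∉ Sat(A[(q ∨ a) U (q ∧ a)]) = {t0, t2, t3}, so the formula does not hold at t1.

No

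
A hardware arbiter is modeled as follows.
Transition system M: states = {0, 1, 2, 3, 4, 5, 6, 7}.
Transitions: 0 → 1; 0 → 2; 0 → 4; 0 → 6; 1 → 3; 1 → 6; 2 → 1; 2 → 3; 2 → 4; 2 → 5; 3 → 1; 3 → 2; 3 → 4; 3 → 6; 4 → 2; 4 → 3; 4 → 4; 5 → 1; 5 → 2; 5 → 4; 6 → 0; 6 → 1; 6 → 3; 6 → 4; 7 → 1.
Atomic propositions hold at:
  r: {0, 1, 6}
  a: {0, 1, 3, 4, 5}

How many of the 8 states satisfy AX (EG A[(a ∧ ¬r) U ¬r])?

1

Sat(¬r) = {2, 3, 4, 5, 7}
Sat(a ∧ ¬r) = {3, 4, 5}
A[(a ∧ ¬r) U ¬r]: least fixpoint, start Z0 = Sat(¬r) = {2, 3, 4, 5, 7}, add states in Sat(a ∧ ¬r) with every successor in Z. Already a fixed point.
Sat(A[(a ∧ ¬r) U ¬r]) = {2, 3, 4, 5, 7}
EG A[(a ∧ ¬r) U ¬r]: greatest fixpoint, start Z0 = {2, 3, 4, 5, 7}, keep only states in Sat with some successor in Z. Z1 = {2, 3, 4, 5}; fixed.
Sat(EG A[(a ∧ ¬r) U ¬r]) = {2, 3, 4, 5}
Sat(AX (EG A[(a ∧ ¬r) U ¬r])) = {s : every successor in {2, 3, 4, 5}} = {4}
|Sat(AX (EG A[(a ∧ ¬r) U ¬r]))| = |{4}| = 1.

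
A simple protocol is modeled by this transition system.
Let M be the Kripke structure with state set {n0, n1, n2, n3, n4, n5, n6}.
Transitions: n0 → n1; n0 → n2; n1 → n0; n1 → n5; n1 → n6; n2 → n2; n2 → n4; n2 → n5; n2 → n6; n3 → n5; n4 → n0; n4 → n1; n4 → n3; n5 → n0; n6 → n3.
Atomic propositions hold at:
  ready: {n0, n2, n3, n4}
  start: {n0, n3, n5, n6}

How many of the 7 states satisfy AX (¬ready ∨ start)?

Sat(¬ready) = {n1, n5, n6}
Sat(¬ready ∨ start) = {n0, n1, n3, n5, n6}
Sat(AX (¬ready ∨ start)) = {s : every successor in {n0, n1, n3, n5, n6}} = {n1, n3, n4, n5, n6}
|Sat(AX (¬ready ∨ start))| = |{n1, n3, n4, n5, n6}| = 5.

5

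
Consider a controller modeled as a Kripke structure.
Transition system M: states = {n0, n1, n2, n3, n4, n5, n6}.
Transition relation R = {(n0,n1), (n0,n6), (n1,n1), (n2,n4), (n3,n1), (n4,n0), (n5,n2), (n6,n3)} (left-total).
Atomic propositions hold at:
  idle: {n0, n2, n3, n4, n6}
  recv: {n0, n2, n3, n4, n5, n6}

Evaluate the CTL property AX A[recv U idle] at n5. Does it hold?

Yes

A[recv U idle]: least fixpoint, start Z0 = Sat(idle) = {n0, n2, n3, n4, n6}, add states in Sat(recv) with every successor in Z. Z1 = {n0, n2, n3, n4, n5, n6}; fixed.
Sat(A[recv U idle]) = {n0, n2, n3, n4, n5, n6}
Sat(AX A[recv U idle]) = {s : every successor in {n0, n2, n3, n4, n5, n6}} = {n2, n4, n5, n6}
n5 ∈ Sat(AX A[recv U idle]) = {n2, n4, n5, n6}, so the formula holds at n5.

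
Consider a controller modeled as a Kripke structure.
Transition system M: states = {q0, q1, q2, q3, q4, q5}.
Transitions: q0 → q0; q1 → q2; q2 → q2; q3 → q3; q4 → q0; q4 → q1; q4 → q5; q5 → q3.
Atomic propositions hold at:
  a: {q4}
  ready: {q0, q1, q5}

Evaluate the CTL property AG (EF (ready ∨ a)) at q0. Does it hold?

Yes

Sat(ready ∨ a) = {q0, q1, q4, q5}
EF (ready ∨ a): least fixpoint, start Z0 = {q0, q1, q4, q5}, add states with some successor in Z. Already a fixed point.
Sat(EF (ready ∨ a)) = {q0, q1, q4, q5}
AG (EF (ready ∨ a)): greatest fixpoint, start Z0 = {q0, q1, q4, q5}, keep only states in Sat with every successor in Z. Z1 = {q0, q4}; Z2 = {q0}; fixed.
Sat(AG (EF (ready ∨ a))) = {q0}
q0 ∈ Sat(AG (EF (ready ∨ a))) = {q0}, so the formula holds at q0.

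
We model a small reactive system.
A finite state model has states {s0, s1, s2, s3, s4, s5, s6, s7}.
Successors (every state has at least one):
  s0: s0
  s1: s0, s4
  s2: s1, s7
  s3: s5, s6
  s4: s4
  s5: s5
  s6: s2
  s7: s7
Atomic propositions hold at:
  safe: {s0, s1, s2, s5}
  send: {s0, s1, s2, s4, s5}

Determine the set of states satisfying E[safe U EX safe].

{s0, s1, s2, s3, s5, s6}

Sat(EX safe) = {s : some successor in {s0, s1, s2, s5}} = {s0, s1, s2, s3, s5, s6}
E[safe U EX safe]: least fixpoint, start Z0 = Sat(EX safe) = {s0, s1, s2, s3, s5, s6}, add states in Sat(safe) with some successor in Z. Already a fixed point.
Sat(E[safe U EX safe]) = {s0, s1, s2, s3, s5, s6}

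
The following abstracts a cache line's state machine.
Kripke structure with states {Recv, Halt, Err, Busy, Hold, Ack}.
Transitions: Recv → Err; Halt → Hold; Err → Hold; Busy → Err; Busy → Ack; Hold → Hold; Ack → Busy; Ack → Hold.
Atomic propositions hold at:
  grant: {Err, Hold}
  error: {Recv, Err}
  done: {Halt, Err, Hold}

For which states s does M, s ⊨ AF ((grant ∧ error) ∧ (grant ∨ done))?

Sat(grant ∧ error) = {Err}
Sat(grant ∨ done) = {Halt, Err, Hold}
Sat((grant ∧ error) ∧ (grant ∨ done)) = {Err}
AF ((grant ∧ error) ∧ (grant ∨ done)): least fixpoint, start Z0 = {Err}, add states with every successor in Z. Z1 = {Recv, Err}; fixed.
Sat(AF ((grant ∧ error) ∧ (grant ∨ done))) = {Recv, Err}

{Recv, Err}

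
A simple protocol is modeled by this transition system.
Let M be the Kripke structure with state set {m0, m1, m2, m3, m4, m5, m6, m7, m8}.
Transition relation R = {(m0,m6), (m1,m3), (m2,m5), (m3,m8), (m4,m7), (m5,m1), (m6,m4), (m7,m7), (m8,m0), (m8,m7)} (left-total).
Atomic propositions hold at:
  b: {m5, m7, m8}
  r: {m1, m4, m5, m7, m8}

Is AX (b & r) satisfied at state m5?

No

Sat(b & r) = {m5, m7, m8}
Sat(AX (b & r)) = {s : every successor in {m5, m7, m8}} = {m2, m3, m4, m7}
m5 ∉ Sat(AX (b & r)) = {m2, m3, m4, m7}, so the formula does not hold at m5.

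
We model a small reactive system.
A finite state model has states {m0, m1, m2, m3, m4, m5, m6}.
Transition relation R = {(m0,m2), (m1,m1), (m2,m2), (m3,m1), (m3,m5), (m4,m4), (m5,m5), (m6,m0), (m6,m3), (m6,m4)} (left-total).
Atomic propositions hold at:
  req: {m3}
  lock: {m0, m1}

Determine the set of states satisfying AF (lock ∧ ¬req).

Sat(¬req) = {m0, m1, m2, m4, m5, m6}
Sat(lock ∧ ¬req) = {m0, m1}
AF (lock ∧ ¬req): least fixpoint, start Z0 = {m0, m1}, add states with every successor in Z. Already a fixed point.
Sat(AF (lock ∧ ¬req)) = {m0, m1}

{m0, m1}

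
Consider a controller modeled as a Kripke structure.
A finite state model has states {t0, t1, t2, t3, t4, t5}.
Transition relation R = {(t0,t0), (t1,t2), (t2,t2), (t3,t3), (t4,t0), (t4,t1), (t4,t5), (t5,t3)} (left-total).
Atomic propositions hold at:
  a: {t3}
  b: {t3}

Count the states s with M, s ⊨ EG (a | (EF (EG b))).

3

EG b: greatest fixpoint, start Z0 = {t3}, keep only states in Sat with some successor in Z. Already a fixed point.
Sat(EG b) = {t3}
EF (EG b): least fixpoint, start Z0 = {t3}, add states with some successor in Z. Z1 = {t3, t5}; Z2 = {t3, t4, t5}; fixed.
Sat(EF (EG b)) = {t3, t4, t5}
Sat(a | (EF (EG b))) = {t3, t4, t5}
EG (a | (EF (EG b))): greatest fixpoint, start Z0 = {t3, t4, t5}, keep only states in Sat with some successor in Z. Already a fixed point.
Sat(EG (a | (EF (EG b)))) = {t3, t4, t5}
|Sat(EG (a | (EF (EG b))))| = |{t3, t4, t5}| = 3.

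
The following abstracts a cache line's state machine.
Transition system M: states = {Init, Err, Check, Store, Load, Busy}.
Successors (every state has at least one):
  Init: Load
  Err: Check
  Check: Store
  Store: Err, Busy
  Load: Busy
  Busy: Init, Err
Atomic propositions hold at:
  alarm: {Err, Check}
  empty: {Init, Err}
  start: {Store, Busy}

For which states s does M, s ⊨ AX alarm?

Sat(AX alarm) = {s : every successor in {Err, Check}} = {Err}

{Err}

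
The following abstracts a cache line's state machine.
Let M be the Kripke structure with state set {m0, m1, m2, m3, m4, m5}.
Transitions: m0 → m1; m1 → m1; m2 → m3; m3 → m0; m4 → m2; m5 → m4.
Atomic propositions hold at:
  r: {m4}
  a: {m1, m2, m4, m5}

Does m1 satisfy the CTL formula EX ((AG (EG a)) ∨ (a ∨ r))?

Yes

EG a: greatest fixpoint, start Z0 = {m1, m2, m4, m5}, keep only states in Sat with some successor in Z. Z1 = {m1, m4, m5}; Z2 = {m1, m5}; Z3 = {m1}; fixed.
Sat(EG a) = {m1}
AG (EG a): greatest fixpoint, start Z0 = {m1}, keep only states in Sat with every successor in Z. Already a fixed point.
Sat(AG (EG a)) = {m1}
Sat(a ∨ r) = {m1, m2, m4, m5}
Sat((AG (EG a)) ∨ (a ∨ r)) = {m1, m2, m4, m5}
Sat(EX ((AG (EG a)) ∨ (a ∨ r))) = {s : some successor in {m1, m2, m4, m5}} = {m0, m1, m4, m5}
m1 ∈ Sat(EX ((AG (EG a)) ∨ (a ∨ r))) = {m0, m1, m4, m5}, so the formula holds at m1.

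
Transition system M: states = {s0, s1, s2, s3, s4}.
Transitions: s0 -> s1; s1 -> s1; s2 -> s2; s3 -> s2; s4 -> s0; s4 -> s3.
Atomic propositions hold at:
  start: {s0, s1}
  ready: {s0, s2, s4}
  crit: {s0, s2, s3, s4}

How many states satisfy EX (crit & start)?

Sat(crit & start) = {s0}
Sat(EX (crit & start)) = {s : some successor in {s0}} = {s4}
|Sat(EX (crit & start))| = |{s4}| = 1.

1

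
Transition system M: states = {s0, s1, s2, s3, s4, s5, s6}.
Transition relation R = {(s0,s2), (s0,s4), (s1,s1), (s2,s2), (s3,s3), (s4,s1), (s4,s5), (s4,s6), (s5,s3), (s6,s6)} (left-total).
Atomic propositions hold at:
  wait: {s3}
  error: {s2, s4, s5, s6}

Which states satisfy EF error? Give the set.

EF error: least fixpoint, start Z0 = {s2, s4, s5, s6}, add states with some successor in Z. Z1 = {s0, s2, s4, s5, s6}; fixed.
Sat(EF error) = {s0, s2, s4, s5, s6}

{s0, s2, s4, s5, s6}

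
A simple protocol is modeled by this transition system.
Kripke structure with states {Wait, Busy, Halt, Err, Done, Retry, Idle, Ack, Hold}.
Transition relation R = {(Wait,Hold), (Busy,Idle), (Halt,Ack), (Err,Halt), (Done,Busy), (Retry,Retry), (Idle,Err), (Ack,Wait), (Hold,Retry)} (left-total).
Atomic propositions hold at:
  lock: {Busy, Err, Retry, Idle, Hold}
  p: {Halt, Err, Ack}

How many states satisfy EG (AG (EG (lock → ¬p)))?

Sat(¬p) = {Wait, Busy, Done, Retry, Idle, Hold}
Sat(lock → ¬p) = {Wait, Busy, Halt, Done, Retry, Idle, Ack, Hold}
EG (lock → ¬p): greatest fixpoint, start Z0 = {Wait, Busy, Halt, Done, Retry, Idle, Ack, Hold}, keep only states in Sat with some successor in Z. Z1 = {Wait, Busy, Halt, Done, Retry, Ack, Hold}; Z2 = {Wait, Halt, Done, Retry, Ack, Hold}; Z3 = {Wait, Halt, Retry, Ack, Hold}; fixed.
Sat(EG (lock → ¬p)) = {Wait, Halt, Retry, Ack, Hold}
AG (EG (lock → ¬p)): greatest fixpoint, start Z0 = {Wait, Halt, Retry, Ack, Hold}, keep only states in Sat with every successor in Z. Already a fixed point.
Sat(AG (EG (lock → ¬p))) = {Wait, Halt, Retry, Ack, Hold}
EG (AG (EG (lock → ¬p))): greatest fixpoint, start Z0 = {Wait, Halt, Retry, Ack, Hold}, keep only states in Sat with some successor in Z. Already a fixed point.
Sat(EG (AG (EG (lock → ¬p)))) = {Wait, Halt, Retry, Ack, Hold}
|Sat(EG (AG (EG (lock → ¬p))))| = |{Wait, Halt, Retry, Ack, Hold}| = 5.

5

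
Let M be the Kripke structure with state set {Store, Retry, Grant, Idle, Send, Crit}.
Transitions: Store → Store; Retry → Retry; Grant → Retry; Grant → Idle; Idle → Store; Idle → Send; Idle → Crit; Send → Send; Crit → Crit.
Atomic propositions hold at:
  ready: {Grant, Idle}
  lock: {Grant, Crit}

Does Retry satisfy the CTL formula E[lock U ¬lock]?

Sat(¬lock) = {Store, Retry, Idle, Send}
E[lock U ¬lock]: least fixpoint, start Z0 = Sat(¬lock) = {Store, Retry, Idle, Send}, add states in Sat(lock) with some successor in Z. Z1 = {Store, Retry, Grant, Idle, Send}; fixed.
Sat(E[lock U ¬lock]) = {Store, Retry, Grant, Idle, Send}
Retry ∈ Sat(E[lock U ¬lock]) = {Store, Retry, Grant, Idle, Send}, so the formula holds at Retry.

Yes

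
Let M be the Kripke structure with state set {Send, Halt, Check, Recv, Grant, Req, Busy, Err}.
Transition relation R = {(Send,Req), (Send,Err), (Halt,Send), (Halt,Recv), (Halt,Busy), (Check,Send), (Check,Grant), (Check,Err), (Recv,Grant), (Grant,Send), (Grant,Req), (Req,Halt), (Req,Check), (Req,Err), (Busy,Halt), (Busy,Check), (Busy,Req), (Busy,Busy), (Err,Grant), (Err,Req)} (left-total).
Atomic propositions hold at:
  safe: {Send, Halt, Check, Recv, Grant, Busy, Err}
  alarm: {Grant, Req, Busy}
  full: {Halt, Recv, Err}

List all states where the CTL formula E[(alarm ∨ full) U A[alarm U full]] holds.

Sat(alarm ∨ full) = {Halt, Recv, Grant, Req, Busy, Err}
A[alarm U full]: least fixpoint, start Z0 = Sat(full) = {Halt, Recv, Err}, add states in Sat(alarm) with every successor in Z. Already a fixed point.
Sat(A[alarm U full]) = {Halt, Recv, Err}
E[(alarm ∨ full) U A[alarm U full]]: least fixpoint, start Z0 = Sat(A[alarm U full]) = {Halt, Recv, Err}, add states in Sat(alarm ∨ full) with some successor in Z. Z1 = {Halt, Recv, Req, Busy, Err}; Z2 = {Halt, Recv, Grant, Req, Busy, Err}; fixed.
Sat(E[(alarm ∨ full) U A[alarm U full]]) = {Halt, Recv, Grant, Req, Busy, Err}

{Halt, Recv, Grant, Req, Busy, Err}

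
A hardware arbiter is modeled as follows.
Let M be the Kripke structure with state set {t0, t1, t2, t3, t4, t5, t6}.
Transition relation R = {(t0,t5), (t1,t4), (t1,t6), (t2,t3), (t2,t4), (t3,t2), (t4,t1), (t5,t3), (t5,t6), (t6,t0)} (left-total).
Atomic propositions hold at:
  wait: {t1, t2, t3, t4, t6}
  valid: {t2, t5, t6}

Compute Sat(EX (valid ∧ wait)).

Sat(valid ∧ wait) = {t2, t6}
Sat(EX (valid ∧ wait)) = {s : some successor in {t2, t6}} = {t1, t3, t5}

{t1, t3, t5}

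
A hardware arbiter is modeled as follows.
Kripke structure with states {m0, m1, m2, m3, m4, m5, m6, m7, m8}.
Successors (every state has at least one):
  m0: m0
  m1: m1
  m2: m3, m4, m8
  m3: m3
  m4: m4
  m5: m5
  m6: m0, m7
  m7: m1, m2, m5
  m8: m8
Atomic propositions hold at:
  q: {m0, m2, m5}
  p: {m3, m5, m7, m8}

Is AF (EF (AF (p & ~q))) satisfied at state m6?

Yes

Sat(~q) = {m1, m3, m4, m6, m7, m8}
Sat(p & ~q) = {m3, m7, m8}
AF (p & ~q): least fixpoint, start Z0 = {m3, m7, m8}, add states with every successor in Z. Already a fixed point.
Sat(AF (p & ~q)) = {m3, m7, m8}
EF (AF (p & ~q)): least fixpoint, start Z0 = {m3, m7, m8}, add states with some successor in Z. Z1 = {m2, m3, m6, m7, m8}; fixed.
Sat(EF (AF (p & ~q))) = {m2, m3, m6, m7, m8}
AF (EF (AF (p & ~q))): least fixpoint, start Z0 = {m2, m3, m6, m7, m8}, add states with every successor in Z. Already a fixed point.
Sat(AF (EF (AF (p & ~q)))) = {m2, m3, m6, m7, m8}
m6 ∈ Sat(AF (EF (AF (p & ~q)))) = {m2, m3, m6, m7, m8}, so the formula holds at m6.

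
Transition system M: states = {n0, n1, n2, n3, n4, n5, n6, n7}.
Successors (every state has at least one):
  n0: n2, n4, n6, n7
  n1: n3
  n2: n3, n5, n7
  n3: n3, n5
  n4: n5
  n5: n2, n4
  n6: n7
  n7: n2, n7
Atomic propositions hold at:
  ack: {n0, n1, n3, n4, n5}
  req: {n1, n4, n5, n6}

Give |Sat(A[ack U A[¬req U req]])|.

Sat(¬req) = {n0, n2, n3, n7}
A[¬req U req]: least fixpoint, start Z0 = Sat(req) = {n1, n4, n5, n6}, add states in Sat(¬req) with every successor in Z. Already a fixed point.
Sat(A[¬req U req]) = {n1, n4, n5, n6}
A[ack U A[¬req U req]]: least fixpoint, start Z0 = Sat(A[¬req U req]) = {n1, n4, n5, n6}, add states in Sat(ack) with every successor in Z. Already a fixed point.
Sat(A[ack U A[¬req U req]]) = {n1, n4, n5, n6}
|Sat(A[ack U A[¬req U req]])| = |{n1, n4, n5, n6}| = 4.

4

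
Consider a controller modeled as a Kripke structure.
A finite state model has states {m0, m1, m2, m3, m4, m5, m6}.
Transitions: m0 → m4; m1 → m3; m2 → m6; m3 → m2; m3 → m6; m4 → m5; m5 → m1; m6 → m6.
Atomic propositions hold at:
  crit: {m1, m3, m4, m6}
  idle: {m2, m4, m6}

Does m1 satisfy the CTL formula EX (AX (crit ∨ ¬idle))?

Sat(¬idle) = {m0, m1, m3, m5}
Sat(crit ∨ ¬idle) = {m0, m1, m3, m4, m5, m6}
Sat(AX (crit ∨ ¬idle)) = {s : every successor in {m0, m1, m3, m4, m5, m6}} = {m0, m1, m2, m4, m5, m6}
Sat(EX (AX (crit ∨ ¬idle))) = {s : some successor in {m0, m1, m2, m4, m5, m6}} = {m0, m2, m3, m4, m5, m6}
m1 ∉ Sat(EX (AX (crit ∨ ¬idle))) = {m0, m2, m3, m4, m5, m6}, so the formula does not hold at m1.

No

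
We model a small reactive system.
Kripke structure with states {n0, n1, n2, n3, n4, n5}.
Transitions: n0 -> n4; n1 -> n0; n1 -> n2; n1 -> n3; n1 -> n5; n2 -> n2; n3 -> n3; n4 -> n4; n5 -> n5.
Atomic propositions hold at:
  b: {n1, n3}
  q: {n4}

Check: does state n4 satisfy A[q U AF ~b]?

Sat(~b) = {n0, n2, n4, n5}
AF ~b: least fixpoint, start Z0 = {n0, n2, n4, n5}, add states with every successor in Z. Already a fixed point.
Sat(AF ~b) = {n0, n2, n4, n5}
A[q U AF ~b]: least fixpoint, start Z0 = Sat(AF ~b) = {n0, n2, n4, n5}, add states in Sat(q) with every successor in Z. Already a fixed point.
Sat(A[q U AF ~b]) = {n0, n2, n4, n5}
n4 ∈ Sat(A[q U AF ~b]) = {n0, n2, n4, n5}, so the formula holds at n4.

Yes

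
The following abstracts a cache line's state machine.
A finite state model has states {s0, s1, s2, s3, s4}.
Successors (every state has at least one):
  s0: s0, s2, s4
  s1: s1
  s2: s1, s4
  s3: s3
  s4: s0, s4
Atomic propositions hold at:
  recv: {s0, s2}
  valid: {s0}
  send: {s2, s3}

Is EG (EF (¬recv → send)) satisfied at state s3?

Yes

Sat(¬recv) = {s1, s3, s4}
Sat(¬recv → send) = {s0, s2, s3}
EF (¬recv → send): least fixpoint, start Z0 = {s0, s2, s3}, add states with some successor in Z. Z1 = {s0, s2, s3, s4}; fixed.
Sat(EF (¬recv → send)) = {s0, s2, s3, s4}
EG (EF (¬recv → send)): greatest fixpoint, start Z0 = {s0, s2, s3, s4}, keep only states in Sat with some successor in Z. Already a fixed point.
Sat(EG (EF (¬recv → send))) = {s0, s2, s3, s4}
s3 ∈ Sat(EG (EF (¬recv → send))) = {s0, s2, s3, s4}, so the formula holds at s3.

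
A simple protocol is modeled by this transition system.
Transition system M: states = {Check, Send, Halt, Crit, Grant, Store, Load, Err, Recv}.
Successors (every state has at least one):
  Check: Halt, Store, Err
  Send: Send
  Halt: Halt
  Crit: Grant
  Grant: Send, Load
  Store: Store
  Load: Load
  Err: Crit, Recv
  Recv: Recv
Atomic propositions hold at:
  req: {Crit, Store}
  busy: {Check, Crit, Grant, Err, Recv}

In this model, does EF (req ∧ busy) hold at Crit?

Yes

Sat(req ∧ busy) = {Crit}
EF (req ∧ busy): least fixpoint, start Z0 = {Crit}, add states with some successor in Z. Z1 = {Crit, Err}; Z2 = {Check, Crit, Err}; fixed.
Sat(EF (req ∧ busy)) = {Check, Crit, Err}
Crit ∈ Sat(EF (req ∧ busy)) = {Check, Crit, Err}, so the formula holds at Crit.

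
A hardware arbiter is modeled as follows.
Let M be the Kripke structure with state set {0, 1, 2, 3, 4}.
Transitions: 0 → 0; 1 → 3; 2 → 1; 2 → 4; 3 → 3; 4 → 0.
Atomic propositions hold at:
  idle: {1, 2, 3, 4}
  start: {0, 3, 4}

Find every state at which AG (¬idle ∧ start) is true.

{0}

Sat(¬idle) = {0}
Sat(¬idle ∧ start) = {0}
AG (¬idle ∧ start): greatest fixpoint, start Z0 = {0}, keep only states in Sat with every successor in Z. Already a fixed point.
Sat(AG (¬idle ∧ start)) = {0}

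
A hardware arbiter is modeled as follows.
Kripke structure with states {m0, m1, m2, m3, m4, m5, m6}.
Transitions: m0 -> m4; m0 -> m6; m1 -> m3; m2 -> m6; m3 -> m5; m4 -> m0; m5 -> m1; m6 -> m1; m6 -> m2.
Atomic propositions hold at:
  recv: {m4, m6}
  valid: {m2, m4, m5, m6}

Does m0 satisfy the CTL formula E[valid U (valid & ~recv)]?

No

Sat(~recv) = {m0, m1, m2, m3, m5}
Sat(valid & ~recv) = {m2, m5}
E[valid U (valid & ~recv)]: least fixpoint, start Z0 = Sat((valid & ~recv)) = {m2, m5}, add states in Sat(valid) with some successor in Z. Z1 = {m2, m5, m6}; fixed.
Sat(E[valid U (valid & ~recv)]) = {m2, m5, m6}
m0 ∉ Sat(E[valid U (valid & ~recv)]) = {m2, m5, m6}, so the formula does not hold at m0.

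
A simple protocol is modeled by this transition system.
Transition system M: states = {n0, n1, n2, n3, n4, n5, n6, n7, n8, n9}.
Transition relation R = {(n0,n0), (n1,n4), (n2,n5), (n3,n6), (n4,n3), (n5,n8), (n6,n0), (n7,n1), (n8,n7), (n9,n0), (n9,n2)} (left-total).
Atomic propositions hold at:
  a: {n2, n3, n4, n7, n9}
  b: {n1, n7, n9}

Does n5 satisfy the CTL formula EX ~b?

Sat(~b) = {n0, n2, n3, n4, n5, n6, n8}
Sat(EX ~b) = {s : some successor in {n0, n2, n3, n4, n5, n6, n8}} = {n0, n1, n2, n3, n4, n5, n6, n9}
n5 ∈ Sat(EX ~b) = {n0, n1, n2, n3, n4, n5, n6, n9}, so the formula holds at n5.

Yes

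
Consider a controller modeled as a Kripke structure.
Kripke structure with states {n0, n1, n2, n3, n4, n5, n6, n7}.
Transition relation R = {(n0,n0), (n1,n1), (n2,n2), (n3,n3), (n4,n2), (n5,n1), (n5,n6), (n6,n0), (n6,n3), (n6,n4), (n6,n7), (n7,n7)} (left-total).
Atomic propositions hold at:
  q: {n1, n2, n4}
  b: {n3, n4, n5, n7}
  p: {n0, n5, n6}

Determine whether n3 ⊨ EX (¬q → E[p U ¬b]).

Sat(¬q) = {n0, n3, n5, n6, n7}
Sat(¬b) = {n0, n1, n2, n6}
E[p U ¬b]: least fixpoint, start Z0 = Sat(¬b) = {n0, n1, n2, n6}, add states in Sat(p) with some successor in Z. Z1 = {n0, n1, n2, n5, n6}; fixed.
Sat(E[p U ¬b]) = {n0, n1, n2, n5, n6}
Sat(¬q → E[p U ¬b]) = {n0, n1, n2, n4, n5, n6}
Sat(EX (¬q → E[p U ¬b])) = {s : some successor in {n0, n1, n2, n4, n5, n6}} = {n0, n1, n2, n4, n5, n6}
n3 ∉ Sat(EX (¬q → E[p U ¬b])) = {n0, n1, n2, n4, n5, n6}, so the formula does not hold at n3.

No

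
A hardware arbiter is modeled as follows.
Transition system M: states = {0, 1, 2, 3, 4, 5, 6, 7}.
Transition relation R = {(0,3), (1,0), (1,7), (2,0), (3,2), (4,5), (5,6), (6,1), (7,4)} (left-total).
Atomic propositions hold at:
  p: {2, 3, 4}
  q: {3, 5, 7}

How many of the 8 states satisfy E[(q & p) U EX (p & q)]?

1

Sat(q & p) = {3}
Sat(p & q) = {3}
Sat(EX (p & q)) = {s : some successor in {3}} = {0}
E[(q & p) U EX (p & q)]: least fixpoint, start Z0 = Sat(EX (p & q)) = {0}, add states in Sat(q & p) with some successor in Z. Already a fixed point.
Sat(E[(q & p) U EX (p & q)]) = {0}
|Sat(E[(q & p) U EX (p & q)])| = |{0}| = 1.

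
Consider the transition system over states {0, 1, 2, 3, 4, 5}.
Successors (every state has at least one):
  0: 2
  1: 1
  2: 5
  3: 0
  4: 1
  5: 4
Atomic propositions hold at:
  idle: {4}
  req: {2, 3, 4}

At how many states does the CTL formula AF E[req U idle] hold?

5

E[req U idle]: least fixpoint, start Z0 = Sat(idle) = {4}, add states in Sat(req) with some successor in Z. Already a fixed point.
Sat(E[req U idle]) = {4}
AF E[req U idle]: least fixpoint, start Z0 = {4}, add states with every successor in Z. Z1 = {4, 5}; Z2 = {2, 4, 5}; Z3 = {0, 2, 4, 5}; Z4 = {0, 2, 3, 4, 5}; fixed.
Sat(AF E[req U idle]) = {0, 2, 3, 4, 5}
|Sat(AF E[req U idle])| = |{0, 2, 3, 4, 5}| = 5.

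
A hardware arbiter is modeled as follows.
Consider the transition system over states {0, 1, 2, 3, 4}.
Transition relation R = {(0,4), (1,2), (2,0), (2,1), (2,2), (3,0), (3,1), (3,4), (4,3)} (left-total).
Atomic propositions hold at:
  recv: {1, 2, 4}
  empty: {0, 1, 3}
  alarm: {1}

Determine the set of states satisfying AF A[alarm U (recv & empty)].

{1}

Sat(recv & empty) = {1}
A[alarm U (recv & empty)]: least fixpoint, start Z0 = Sat((recv & empty)) = {1}, add states in Sat(alarm) with every successor in Z. Already a fixed point.
Sat(A[alarm U (recv & empty)]) = {1}
AF A[alarm U (recv & empty)]: least fixpoint, start Z0 = {1}, add states with every successor in Z. Already a fixed point.
Sat(AF A[alarm U (recv & empty)]) = {1}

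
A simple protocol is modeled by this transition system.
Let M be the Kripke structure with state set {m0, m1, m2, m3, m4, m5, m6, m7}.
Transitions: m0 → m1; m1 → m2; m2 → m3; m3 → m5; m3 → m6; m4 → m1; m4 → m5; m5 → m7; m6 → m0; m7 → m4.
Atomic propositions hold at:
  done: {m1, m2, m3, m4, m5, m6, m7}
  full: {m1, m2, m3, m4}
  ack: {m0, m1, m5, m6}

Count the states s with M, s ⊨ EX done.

Sat(EX done) = {s : some successor in {m1, m2, m3, m4, m5, m6, m7}} = {m0, m1, m2, m3, m4, m5, m7}
|Sat(EX done)| = |{m0, m1, m2, m3, m4, m5, m7}| = 7.

7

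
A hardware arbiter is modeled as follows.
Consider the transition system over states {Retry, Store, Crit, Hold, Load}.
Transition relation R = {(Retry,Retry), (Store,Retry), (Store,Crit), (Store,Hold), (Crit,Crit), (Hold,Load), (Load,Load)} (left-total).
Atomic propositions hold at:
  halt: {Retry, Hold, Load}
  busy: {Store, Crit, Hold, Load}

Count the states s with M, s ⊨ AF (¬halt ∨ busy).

Sat(¬halt) = {Store, Crit}
Sat(¬halt ∨ busy) = {Store, Crit, Hold, Load}
AF (¬halt ∨ busy): least fixpoint, start Z0 = {Store, Crit, Hold, Load}, add states with every successor in Z. Already a fixed point.
Sat(AF (¬halt ∨ busy)) = {Store, Crit, Hold, Load}
|Sat(AF (¬halt ∨ busy))| = |{Store, Crit, Hold, Load}| = 4.

4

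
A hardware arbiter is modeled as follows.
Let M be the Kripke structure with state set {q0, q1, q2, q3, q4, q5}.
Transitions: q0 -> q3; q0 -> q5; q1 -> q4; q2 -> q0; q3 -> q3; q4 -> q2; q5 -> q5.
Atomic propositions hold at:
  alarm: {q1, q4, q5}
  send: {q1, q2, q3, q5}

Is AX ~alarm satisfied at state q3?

Yes

Sat(~alarm) = {q0, q2, q3}
Sat(AX ~alarm) = {s : every successor in {q0, q2, q3}} = {q2, q3, q4}
q3 ∈ Sat(AX ~alarm) = {q2, q3, q4}, so the formula holds at q3.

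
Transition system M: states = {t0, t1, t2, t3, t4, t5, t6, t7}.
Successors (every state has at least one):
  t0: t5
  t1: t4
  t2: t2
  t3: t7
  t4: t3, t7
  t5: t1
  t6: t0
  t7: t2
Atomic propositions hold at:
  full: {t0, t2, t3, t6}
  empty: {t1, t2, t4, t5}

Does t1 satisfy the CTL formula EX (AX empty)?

No

Sat(AX empty) = {s : every successor in {t1, t2, t4, t5}} = {t0, t1, t2, t5, t7}
Sat(EX (AX empty)) = {s : some successor in {t0, t1, t2, t5, t7}} = {t0, t2, t3, t4, t5, t6, t7}
t1 ∉ Sat(EX (AX empty)) = {t0, t2, t3, t4, t5, t6, t7}, so the formula does not hold at t1.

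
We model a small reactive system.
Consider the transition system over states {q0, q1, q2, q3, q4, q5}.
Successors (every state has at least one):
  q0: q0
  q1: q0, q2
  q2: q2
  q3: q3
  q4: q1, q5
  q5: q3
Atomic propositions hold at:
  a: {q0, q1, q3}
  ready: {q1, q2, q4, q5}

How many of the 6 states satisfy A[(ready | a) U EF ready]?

4

Sat(ready | a) = {q0, q1, q2, q3, q4, q5}
EF ready: least fixpoint, start Z0 = {q1, q2, q4, q5}, add states with some successor in Z. Already a fixed point.
Sat(EF ready) = {q1, q2, q4, q5}
A[(ready | a) U EF ready]: least fixpoint, start Z0 = Sat(EF ready) = {q1, q2, q4, q5}, add states in Sat(ready | a) with every successor in Z. Already a fixed point.
Sat(A[(ready | a) U EF ready]) = {q1, q2, q4, q5}
|Sat(A[(ready | a) U EF ready])| = |{q1, q2, q4, q5}| = 4.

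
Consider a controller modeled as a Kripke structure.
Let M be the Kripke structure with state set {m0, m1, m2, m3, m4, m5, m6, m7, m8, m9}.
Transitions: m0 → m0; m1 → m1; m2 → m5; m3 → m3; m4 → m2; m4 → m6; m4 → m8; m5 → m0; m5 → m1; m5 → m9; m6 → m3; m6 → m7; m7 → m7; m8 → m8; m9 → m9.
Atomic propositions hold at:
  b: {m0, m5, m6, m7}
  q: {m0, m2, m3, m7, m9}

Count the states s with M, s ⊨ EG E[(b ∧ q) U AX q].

5

Sat(b ∧ q) = {m0, m7}
Sat(AX q) = {s : every successor in {m0, m2, m3, m7, m9}} = {m0, m3, m6, m7, m9}
E[(b ∧ q) U AX q]: least fixpoint, start Z0 = Sat(AX q) = {m0, m3, m6, m7, m9}, add states in Sat(b ∧ q) with some successor in Z. Already a fixed point.
Sat(E[(b ∧ q) U AX q]) = {m0, m3, m6, m7, m9}
EG E[(b ∧ q) U AX q]: greatest fixpoint, start Z0 = {m0, m3, m6, m7, m9}, keep only states in Sat with some successor in Z. Already a fixed point.
Sat(EG E[(b ∧ q) U AX q]) = {m0, m3, m6, m7, m9}
|Sat(EG E[(b ∧ q) U AX q])| = |{m0, m3, m6, m7, m9}| = 5.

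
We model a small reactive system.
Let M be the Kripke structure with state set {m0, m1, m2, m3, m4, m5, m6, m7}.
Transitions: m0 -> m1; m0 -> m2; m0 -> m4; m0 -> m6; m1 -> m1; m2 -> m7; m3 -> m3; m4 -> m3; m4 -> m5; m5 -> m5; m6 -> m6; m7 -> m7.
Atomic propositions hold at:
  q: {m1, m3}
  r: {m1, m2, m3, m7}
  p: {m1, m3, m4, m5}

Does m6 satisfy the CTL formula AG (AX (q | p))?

Sat(q | p) = {m1, m3, m4, m5}
Sat(AX (q | p)) = {s : every successor in {m1, m3, m4, m5}} = {m1, m3, m4, m5}
AG (AX (q | p)): greatest fixpoint, start Z0 = {m1, m3, m4, m5}, keep only states in Sat with every successor in Z. Already a fixed point.
Sat(AG (AX (q | p))) = {m1, m3, m4, m5}
m6 ∉ Sat(AG (AX (q | p))) = {m1, m3, m4, m5}, so the formula does not hold at m6.

No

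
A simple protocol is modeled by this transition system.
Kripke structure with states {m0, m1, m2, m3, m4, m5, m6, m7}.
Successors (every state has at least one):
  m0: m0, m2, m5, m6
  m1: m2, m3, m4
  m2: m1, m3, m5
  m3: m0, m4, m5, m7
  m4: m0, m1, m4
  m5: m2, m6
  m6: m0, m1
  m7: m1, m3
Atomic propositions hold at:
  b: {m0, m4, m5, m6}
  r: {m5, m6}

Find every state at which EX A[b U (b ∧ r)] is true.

{m0, m2, m3, m5}

Sat(b ∧ r) = {m5, m6}
A[b U (b ∧ r)]: least fixpoint, start Z0 = Sat((b ∧ r)) = {m5, m6}, add states in Sat(b) with every successor in Z. Already a fixed point.
Sat(A[b U (b ∧ r)]) = {m5, m6}
Sat(EX A[b U (b ∧ r)]) = {s : some successor in {m5, m6}} = {m0, m2, m3, m5}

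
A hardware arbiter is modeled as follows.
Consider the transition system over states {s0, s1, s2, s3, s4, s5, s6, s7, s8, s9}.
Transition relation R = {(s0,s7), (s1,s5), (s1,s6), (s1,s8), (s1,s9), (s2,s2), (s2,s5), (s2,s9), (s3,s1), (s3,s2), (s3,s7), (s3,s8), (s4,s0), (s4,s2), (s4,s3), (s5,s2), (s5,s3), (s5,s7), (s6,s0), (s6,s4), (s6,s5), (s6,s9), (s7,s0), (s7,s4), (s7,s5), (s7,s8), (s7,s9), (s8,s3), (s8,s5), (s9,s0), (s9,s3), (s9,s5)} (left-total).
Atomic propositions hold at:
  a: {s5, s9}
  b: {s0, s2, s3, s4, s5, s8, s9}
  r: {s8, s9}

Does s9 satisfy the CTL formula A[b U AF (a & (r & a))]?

Yes

Sat(r & a) = {s9}
Sat(a & (r & a)) = {s9}
AF (a & (r & a)): least fixpoint, start Z0 = {s9}, add states with every successor in Z. Already a fixed point.
Sat(AF (a & (r & a))) = {s9}
A[b U AF (a & (r & a))]: least fixpoint, start Z0 = Sat(AF (a & (r & a))) = {s9}, add states in Sat(b) with every successor in Z. Already a fixed point.
Sat(A[b U AF (a & (r & a))]) = {s9}
s9 ∈ Sat(A[b U AF (a & (r & a))]) = {s9}, so the formula holds at s9.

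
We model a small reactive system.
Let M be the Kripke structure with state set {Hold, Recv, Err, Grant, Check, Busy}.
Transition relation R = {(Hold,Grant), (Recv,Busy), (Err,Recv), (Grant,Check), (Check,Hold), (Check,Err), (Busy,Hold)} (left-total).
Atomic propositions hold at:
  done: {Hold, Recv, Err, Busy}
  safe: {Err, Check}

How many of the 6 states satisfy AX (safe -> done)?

5

Sat(safe -> done) = {Hold, Recv, Err, Grant, Busy}
Sat(AX (safe -> done)) = {s : every successor in {Hold, Recv, Err, Grant, Busy}} = {Hold, Recv, Err, Check, Busy}
|Sat(AX (safe -> done))| = |{Hold, Recv, Err, Check, Busy}| = 5.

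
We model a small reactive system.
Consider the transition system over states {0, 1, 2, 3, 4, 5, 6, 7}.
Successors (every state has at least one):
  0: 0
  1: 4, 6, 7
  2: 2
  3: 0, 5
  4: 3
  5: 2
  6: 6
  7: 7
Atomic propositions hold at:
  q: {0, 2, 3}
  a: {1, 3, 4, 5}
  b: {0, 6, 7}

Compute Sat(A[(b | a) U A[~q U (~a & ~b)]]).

Sat(b | a) = {0, 1, 3, 4, 5, 6, 7}
Sat(~q) = {1, 4, 5, 6, 7}
Sat(~a) = {0, 2, 6, 7}
Sat(~b) = {1, 2, 3, 4, 5}
Sat(~a & ~b) = {2}
A[~q U (~a & ~b)]: least fixpoint, start Z0 = Sat((~a & ~b)) = {2}, add states in Sat(~q) with every successor in Z. Z1 = {2, 5}; fixed.
Sat(A[~q U (~a & ~b)]) = {2, 5}
A[(b | a) U A[~q U (~a & ~b)]]: least fixpoint, start Z0 = Sat(A[~q U (~a & ~b)]) = {2, 5}, add states in Sat(b | a) with every successor in Z. Already a fixed point.
Sat(A[(b | a) U A[~q U (~a & ~b)]]) = {2, 5}

{2, 5}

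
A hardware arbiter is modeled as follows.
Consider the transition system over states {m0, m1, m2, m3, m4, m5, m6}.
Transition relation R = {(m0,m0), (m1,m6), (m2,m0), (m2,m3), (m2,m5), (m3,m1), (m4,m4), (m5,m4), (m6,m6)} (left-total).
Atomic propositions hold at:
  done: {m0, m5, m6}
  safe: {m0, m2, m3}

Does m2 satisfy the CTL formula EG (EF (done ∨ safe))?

Yes

Sat(done ∨ safe) = {m0, m2, m3, m5, m6}
EF (done ∨ safe): least fixpoint, start Z0 = {m0, m2, m3, m5, m6}, add states with some successor in Z. Z1 = {m0, m1, m2, m3, m5, m6}; fixed.
Sat(EF (done ∨ safe)) = {m0, m1, m2, m3, m5, m6}
EG (EF (done ∨ safe)): greatest fixpoint, start Z0 = {m0, m1, m2, m3, m5, m6}, keep only states in Sat with some successor in Z. Z1 = {m0, m1, m2, m3, m6}; fixed.
Sat(EG (EF (done ∨ safe))) = {m0, m1, m2, m3, m6}
m2 ∈ Sat(EG (EF (done ∨ safe))) = {m0, m1, m2, m3, m6}, so the formula holds at m2.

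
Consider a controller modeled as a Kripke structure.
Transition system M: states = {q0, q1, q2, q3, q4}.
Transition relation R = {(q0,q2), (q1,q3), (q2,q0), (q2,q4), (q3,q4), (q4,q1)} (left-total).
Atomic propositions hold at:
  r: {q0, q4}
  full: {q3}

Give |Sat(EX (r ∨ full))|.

Sat(r ∨ full) = {q0, q3, q4}
Sat(EX (r ∨ full)) = {s : some successor in {q0, q3, q4}} = {q1, q2, q3}
|Sat(EX (r ∨ full))| = |{q1, q2, q3}| = 3.

3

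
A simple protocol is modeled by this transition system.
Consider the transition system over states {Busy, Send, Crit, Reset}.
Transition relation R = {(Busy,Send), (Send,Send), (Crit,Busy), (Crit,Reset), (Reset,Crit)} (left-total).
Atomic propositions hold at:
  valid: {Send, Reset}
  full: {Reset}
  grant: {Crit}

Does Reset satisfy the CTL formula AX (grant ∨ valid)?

Yes

Sat(grant ∨ valid) = {Send, Crit, Reset}
Sat(AX (grant ∨ valid)) = {s : every successor in {Send, Crit, Reset}} = {Busy, Send, Reset}
Reset ∈ Sat(AX (grant ∨ valid)) = {Busy, Send, Reset}, so the formula holds at Reset.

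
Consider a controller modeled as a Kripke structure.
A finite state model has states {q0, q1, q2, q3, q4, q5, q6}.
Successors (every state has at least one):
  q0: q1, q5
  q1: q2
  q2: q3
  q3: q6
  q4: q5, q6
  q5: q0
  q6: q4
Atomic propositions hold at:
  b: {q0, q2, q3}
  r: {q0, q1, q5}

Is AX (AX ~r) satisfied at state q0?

No

Sat(~r) = {q2, q3, q4, q6}
Sat(AX ~r) = {s : every successor in {q2, q3, q4, q6}} = {q1, q2, q3, q6}
Sat(AX (AX ~r)) = {s : every successor in {q1, q2, q3, q6}} = {q1, q2, q3}
q0 ∉ Sat(AX (AX ~r)) = {q1, q2, q3}, so the formula does not hold at q0.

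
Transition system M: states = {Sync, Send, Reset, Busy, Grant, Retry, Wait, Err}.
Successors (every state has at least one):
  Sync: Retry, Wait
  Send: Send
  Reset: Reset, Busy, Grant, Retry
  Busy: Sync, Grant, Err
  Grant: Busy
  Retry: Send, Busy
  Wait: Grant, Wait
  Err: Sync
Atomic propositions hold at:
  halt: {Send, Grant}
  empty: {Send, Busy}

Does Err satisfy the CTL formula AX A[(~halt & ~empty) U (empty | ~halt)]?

Yes

Sat(~halt) = {Sync, Reset, Busy, Retry, Wait, Err}
Sat(~empty) = {Sync, Reset, Grant, Retry, Wait, Err}
Sat(~halt & ~empty) = {Sync, Reset, Retry, Wait, Err}
Sat(empty | ~halt) = {Sync, Send, Reset, Busy, Retry, Wait, Err}
A[(~halt & ~empty) U (empty | ~halt)]: least fixpoint, start Z0 = Sat((empty | ~halt)) = {Sync, Send, Reset, Busy, Retry, Wait, Err}, add states in Sat(~halt & ~empty) with every successor in Z. Already a fixed point.
Sat(A[(~halt & ~empty) U (empty | ~halt)]) = {Sync, Send, Reset, Busy, Retry, Wait, Err}
Sat(AX A[(~halt & ~empty) U (empty | ~halt)]) = {s : every successor in {Sync, Send, Reset, Busy, Retry, Wait, Err}} = {Sync, Send, Grant, Retry, Err}
Err ∈ Sat(AX A[(~halt & ~empty) U (empty | ~halt)]) = {Sync, Send, Grant, Retry, Err}, so the formula holds at Err.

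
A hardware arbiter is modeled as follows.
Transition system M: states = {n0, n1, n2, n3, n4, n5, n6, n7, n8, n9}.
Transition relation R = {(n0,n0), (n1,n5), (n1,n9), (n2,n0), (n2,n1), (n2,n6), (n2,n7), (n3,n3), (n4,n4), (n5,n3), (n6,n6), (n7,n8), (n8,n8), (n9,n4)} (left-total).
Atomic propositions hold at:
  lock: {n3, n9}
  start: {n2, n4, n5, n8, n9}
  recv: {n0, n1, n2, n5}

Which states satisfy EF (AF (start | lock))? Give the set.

{n1, n2, n3, n4, n5, n7, n8, n9}

Sat(start | lock) = {n2, n3, n4, n5, n8, n9}
AF (start | lock): least fixpoint, start Z0 = {n2, n3, n4, n5, n8, n9}, add states with every successor in Z. Z1 = {n1, n2, n3, n4, n5, n7, n8, n9}; fixed.
Sat(AF (start | lock)) = {n1, n2, n3, n4, n5, n7, n8, n9}
EF (AF (start | lock)): least fixpoint, start Z0 = {n1, n2, n3, n4, n5, n7, n8, n9}, add states with some successor in Z. Already a fixed point.
Sat(EF (AF (start | lock))) = {n1, n2, n3, n4, n5, n7, n8, n9}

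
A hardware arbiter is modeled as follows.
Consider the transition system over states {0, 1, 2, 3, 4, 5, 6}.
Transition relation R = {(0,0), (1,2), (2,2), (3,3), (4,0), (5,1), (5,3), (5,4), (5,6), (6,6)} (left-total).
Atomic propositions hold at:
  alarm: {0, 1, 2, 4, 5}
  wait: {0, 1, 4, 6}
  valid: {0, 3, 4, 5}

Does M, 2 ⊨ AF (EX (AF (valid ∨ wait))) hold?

No

Sat(valid ∨ wait) = {0, 1, 3, 4, 5, 6}
AF (valid ∨ wait): least fixpoint, start Z0 = {0, 1, 3, 4, 5, 6}, add states with every successor in Z. Already a fixed point.
Sat(AF (valid ∨ wait)) = {0, 1, 3, 4, 5, 6}
Sat(EX (AF (valid ∨ wait))) = {s : some successor in {0, 1, 3, 4, 5, 6}} = {0, 3, 4, 5, 6}
AF (EX (AF (valid ∨ wait))): least fixpoint, start Z0 = {0, 3, 4, 5, 6}, add states with every successor in Z. Already a fixed point.
Sat(AF (EX (AF (valid ∨ wait)))) = {0, 3, 4, 5, 6}
2 ∉ Sat(AF (EX (AF (valid ∨ wait)))) = {0, 3, 4, 5, 6}, so the formula does not hold at 2.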